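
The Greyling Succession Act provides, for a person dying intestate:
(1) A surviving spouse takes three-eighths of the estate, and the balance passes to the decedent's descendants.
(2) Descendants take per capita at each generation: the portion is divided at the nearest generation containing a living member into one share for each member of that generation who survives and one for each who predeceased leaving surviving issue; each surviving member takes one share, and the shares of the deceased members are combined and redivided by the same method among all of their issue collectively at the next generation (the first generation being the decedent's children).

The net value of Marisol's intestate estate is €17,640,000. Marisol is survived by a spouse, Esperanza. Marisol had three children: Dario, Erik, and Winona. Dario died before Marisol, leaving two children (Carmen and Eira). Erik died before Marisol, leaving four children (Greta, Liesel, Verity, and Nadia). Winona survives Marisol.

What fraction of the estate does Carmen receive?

Carmen receives 5/72 of the estate.

Esperanza takes three-eighths of €17,640,000 = €6,615,000. The remaining €11,025,000 passes to the descendants.
The descendants' portion (€11,025,000) is divided at the children's generation into 3 shares of €3,675,000. Winona takes €3,675,000. The 2 shares of the deceased (Dario and Erik) are combined into a pool of €7,350,000.
That pool (€7,350,000) is divided at the grandchildren's generation equally among Carmen, Eira, Greta, Liesel, Verity, and Nadia: €1,225,000 each.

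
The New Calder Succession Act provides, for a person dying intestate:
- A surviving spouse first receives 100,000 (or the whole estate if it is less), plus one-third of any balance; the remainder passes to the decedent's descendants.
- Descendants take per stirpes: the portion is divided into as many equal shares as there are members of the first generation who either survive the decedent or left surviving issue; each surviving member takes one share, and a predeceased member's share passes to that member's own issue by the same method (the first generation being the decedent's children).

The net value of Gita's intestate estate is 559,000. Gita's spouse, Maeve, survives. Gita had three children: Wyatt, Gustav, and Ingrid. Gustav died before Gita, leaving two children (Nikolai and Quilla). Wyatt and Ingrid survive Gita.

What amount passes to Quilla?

Maeve first takes 100,000, leaving a balance of 459,000. Maeve then takes one-third of the balance (153,000), for a total of 253,000. The remaining 306,000 passes to the descendants.
The descendants' portion (306,000) is divided into 3 shares of 102,000: Wyatt and Ingrid each take 102,000; Gustav's 102,000 share passes to Gustav's issue.
Gustav's share (102,000) is divided into 2 shares of 51,000: Nikolai and Quilla each take 51,000.

Quilla receives 51,000.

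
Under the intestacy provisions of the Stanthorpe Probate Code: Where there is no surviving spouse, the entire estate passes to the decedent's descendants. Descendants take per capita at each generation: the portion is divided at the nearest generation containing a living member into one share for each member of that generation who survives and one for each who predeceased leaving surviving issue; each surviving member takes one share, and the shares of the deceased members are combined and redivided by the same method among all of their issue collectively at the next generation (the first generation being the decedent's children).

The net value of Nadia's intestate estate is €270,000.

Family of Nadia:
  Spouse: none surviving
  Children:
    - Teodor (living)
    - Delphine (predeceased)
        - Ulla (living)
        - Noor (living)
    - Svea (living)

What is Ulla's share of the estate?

The entire €270,000 passes to the descendants.
That amount (€270,000) is divided at the children's generation into 3 shares of €90,000. Teodor and Svea each take €90,000. The remaining share for the deceased Delphine (€90,000) is carried to the next generation.
That pool (€90,000) is divided at the grandchildren's generation equally among Ulla and Noor: €45,000 each.

Ulla receives €45,000.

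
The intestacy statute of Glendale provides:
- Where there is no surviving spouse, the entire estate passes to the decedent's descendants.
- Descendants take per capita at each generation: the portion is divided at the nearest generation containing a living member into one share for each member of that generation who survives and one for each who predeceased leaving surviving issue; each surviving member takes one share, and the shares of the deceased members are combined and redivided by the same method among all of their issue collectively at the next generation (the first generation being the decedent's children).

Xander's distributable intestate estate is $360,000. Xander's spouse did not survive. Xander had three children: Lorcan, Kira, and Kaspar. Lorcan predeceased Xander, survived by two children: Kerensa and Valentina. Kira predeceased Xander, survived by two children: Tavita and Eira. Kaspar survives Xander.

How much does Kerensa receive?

Kerensa receives $60,000.

The entire $360,000 passes to the descendants.
That amount ($360,000) is divided at the children's generation into 3 shares of $120,000. Kaspar takes $120,000. The 2 shares of the deceased (Lorcan and Kira) are combined into a pool of $240,000.
That pool ($240,000) is divided at the grandchildren's generation equally among Kerensa, Valentina, Tavita, and Eira: $60,000 each.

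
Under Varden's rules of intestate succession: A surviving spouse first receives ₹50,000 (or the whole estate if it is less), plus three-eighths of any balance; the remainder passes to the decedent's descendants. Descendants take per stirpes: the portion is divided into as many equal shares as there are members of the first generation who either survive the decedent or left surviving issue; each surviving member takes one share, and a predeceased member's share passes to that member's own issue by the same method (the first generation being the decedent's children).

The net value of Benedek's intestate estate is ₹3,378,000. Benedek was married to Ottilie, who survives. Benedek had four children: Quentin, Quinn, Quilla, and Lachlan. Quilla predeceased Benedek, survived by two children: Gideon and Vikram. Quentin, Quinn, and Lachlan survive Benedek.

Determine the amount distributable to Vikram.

Ottilie first takes ₹50,000, leaving a balance of ₹3,328,000. Ottilie then takes three-eighths of the balance (₹1,248,000), for a total of ₹1,298,000. The remaining ₹2,080,000 passes to the descendants.
The descendants' portion (₹2,080,000) is divided into 4 shares of ₹520,000: Quentin, Quinn, and Lachlan each take ₹520,000; Quilla's ₹520,000 share passes to Quilla's issue.
Quilla's share (₹520,000) is divided into 2 shares of ₹260,000: Gideon and Vikram each take ₹260,000.

Vikram receives ₹260,000.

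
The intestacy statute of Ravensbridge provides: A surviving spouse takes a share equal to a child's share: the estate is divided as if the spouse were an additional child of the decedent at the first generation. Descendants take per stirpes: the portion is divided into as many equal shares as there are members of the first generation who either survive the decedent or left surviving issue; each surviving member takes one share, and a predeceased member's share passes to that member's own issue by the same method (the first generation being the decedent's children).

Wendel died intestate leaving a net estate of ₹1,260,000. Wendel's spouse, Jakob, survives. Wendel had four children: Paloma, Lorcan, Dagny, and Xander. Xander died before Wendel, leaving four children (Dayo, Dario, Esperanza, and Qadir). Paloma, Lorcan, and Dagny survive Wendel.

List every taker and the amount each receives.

The spouse counts as an additional share at the children's level, so there are 5 primary shares of ₹252,000. Jakob takes one such share (₹252,000).
The children's combined portion (₹1,008,000) is divided into 4 shares of ₹252,000: Paloma, Lorcan, and Dagny each take ₹252,000; Xander's ₹252,000 share passes to Xander's issue.
Xander's share (₹252,000) is divided into 4 shares of ₹63,000: Dayo, Dario, Esperanza, and Qadir each take ₹63,000.

Jakob: ₹252,000; Paloma: ₹252,000; Lorcan: ₹252,000; Dagny: ₹252,000; Dayo: ₹63,000; Dario: ₹63,000; Esperanza: ₹63,000; Qadir: ₹63,000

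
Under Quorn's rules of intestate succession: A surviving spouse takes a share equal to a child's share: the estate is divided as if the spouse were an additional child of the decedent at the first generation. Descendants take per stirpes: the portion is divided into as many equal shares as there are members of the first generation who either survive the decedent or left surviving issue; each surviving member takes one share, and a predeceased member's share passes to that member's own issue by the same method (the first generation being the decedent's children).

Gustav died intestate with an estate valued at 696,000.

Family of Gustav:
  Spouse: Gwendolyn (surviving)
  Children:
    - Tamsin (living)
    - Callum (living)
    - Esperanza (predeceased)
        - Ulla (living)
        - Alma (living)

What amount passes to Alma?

The spouse counts as an additional share at the children's level, so there are 4 primary shares of 174,000. Gwendolyn takes one such share (174,000).
The children's combined portion (522,000) is divided into 3 shares of 174,000: Tamsin and Callum each take 174,000; Esperanza's 174,000 share passes to Esperanza's issue.
Esperanza's share (174,000) is divided into 2 shares of 87,000: Ulla and Alma each take 87,000.

Alma receives 87,000.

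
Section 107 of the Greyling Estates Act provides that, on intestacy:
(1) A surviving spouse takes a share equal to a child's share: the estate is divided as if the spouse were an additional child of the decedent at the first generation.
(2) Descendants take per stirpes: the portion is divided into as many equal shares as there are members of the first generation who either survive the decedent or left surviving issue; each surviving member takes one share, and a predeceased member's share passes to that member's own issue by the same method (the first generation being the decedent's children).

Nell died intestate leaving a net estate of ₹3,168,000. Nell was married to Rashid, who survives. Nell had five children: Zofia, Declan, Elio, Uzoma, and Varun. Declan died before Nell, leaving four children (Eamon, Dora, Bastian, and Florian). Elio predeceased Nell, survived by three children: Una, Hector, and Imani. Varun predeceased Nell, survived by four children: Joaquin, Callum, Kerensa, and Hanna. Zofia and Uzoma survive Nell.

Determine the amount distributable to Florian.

Florian receives ₹132,000.

The spouse counts as an additional share at the children's level, so there are 6 primary shares of ₹528,000. Rashid takes one such share (₹528,000).
The children's combined portion (₹2,640,000) is divided into 5 shares of ₹528,000: Zofia and Uzoma each take ₹528,000; Declan's ₹528,000 share passes to Declan's issue; Elio's ₹528,000 share passes to Elio's issue; Varun's ₹528,000 share passes to Varun's issue.
Declan's share (₹528,000) is divided into 4 shares of ₹132,000: Eamon, Dora, Bastian, and Florian each take ₹132,000.
Elio's share (₹528,000) is divided into 3 shares of ₹176,000: Una, Hector, and Imani each take ₹176,000.
Varun's share (₹528,000) is divided into 4 shares of ₹132,000: Joaquin, Callum, Kerensa, and Hanna each take ₹132,000.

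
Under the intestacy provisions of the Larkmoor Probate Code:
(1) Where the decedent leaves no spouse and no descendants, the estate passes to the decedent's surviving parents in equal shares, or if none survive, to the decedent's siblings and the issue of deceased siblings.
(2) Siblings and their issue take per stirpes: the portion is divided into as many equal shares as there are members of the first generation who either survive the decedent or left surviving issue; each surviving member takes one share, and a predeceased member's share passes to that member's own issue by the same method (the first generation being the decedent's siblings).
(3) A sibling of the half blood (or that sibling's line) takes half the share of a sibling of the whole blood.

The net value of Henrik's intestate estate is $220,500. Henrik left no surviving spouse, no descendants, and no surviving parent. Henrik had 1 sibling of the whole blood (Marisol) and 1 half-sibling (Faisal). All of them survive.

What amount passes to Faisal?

Faisal receives $73,500.

The entire $220,500 passes to the siblings and their issue.
Counting each half-blood sibling's line as half a unit, there are 3/2 units in $220,500, so one unit is $147,000. Whole-blood lines (Marisol) take $147,000 each; half-blood lines (Faisal) take $73,500 each.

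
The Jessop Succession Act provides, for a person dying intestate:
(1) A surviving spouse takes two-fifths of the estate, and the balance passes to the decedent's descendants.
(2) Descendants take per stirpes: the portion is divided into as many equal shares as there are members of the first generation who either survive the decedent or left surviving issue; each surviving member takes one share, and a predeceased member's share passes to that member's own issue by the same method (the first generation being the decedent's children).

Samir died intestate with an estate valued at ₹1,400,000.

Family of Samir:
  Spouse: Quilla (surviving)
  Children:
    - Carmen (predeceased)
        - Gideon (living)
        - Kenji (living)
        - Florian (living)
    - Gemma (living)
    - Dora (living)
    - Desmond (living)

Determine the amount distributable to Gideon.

Quilla takes two-fifths of ₹1,400,000 = ₹560,000. The remaining ₹840,000 passes to the descendants.
The descendants' portion (₹840,000) is divided into 4 shares of ₹210,000: Gemma, Dora, and Desmond each take ₹210,000; Carmen's ₹210,000 share passes to Carmen's issue.
Carmen's share (₹210,000) is divided into 3 shares of ₹70,000: Gideon, Kenji, and Florian each take ₹70,000.

Gideon receives ₹70,000.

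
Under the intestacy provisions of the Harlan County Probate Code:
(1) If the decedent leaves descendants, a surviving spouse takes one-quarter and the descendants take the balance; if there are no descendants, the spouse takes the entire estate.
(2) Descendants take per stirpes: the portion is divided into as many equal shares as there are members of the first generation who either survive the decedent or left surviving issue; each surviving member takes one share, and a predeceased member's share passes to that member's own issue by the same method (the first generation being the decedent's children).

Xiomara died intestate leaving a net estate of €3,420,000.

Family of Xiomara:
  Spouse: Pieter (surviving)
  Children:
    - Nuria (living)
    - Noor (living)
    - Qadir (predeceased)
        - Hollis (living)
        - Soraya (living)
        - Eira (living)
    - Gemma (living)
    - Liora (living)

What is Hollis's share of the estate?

Pieter takes one-quarter of €3,420,000 = €855,000. The remaining €2,565,000 passes to the descendants.
The descendants' portion (€2,565,000) is divided into 5 shares of €513,000: Nuria, Noor, Gemma, and Liora each take €513,000; Qadir's €513,000 share passes to Qadir's issue.
Qadir's share (€513,000) is divided into 3 shares of €171,000: Hollis, Soraya, and Eira each take €171,000.

Hollis receives €171,000.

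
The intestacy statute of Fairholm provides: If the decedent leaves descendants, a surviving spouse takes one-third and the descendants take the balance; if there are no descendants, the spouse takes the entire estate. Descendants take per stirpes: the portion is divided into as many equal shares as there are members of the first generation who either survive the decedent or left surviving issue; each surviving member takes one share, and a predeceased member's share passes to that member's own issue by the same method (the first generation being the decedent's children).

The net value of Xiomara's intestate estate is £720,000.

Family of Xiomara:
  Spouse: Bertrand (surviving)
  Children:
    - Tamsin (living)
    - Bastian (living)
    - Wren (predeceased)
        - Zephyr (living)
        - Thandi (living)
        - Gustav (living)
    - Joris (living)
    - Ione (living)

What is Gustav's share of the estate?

Gustav receives £32,000.

Bertrand takes one-third of £720,000 = £240,000. The remaining £480,000 passes to the descendants.
The descendants' portion (£480,000) is divided into 5 shares of £96,000: Tamsin, Bastian, Joris, and Ione each take £96,000; Wren's £96,000 share passes to Wren's issue.
Wren's share (£96,000) is divided into 3 shares of £32,000: Zephyr, Thandi, and Gustav each take £32,000.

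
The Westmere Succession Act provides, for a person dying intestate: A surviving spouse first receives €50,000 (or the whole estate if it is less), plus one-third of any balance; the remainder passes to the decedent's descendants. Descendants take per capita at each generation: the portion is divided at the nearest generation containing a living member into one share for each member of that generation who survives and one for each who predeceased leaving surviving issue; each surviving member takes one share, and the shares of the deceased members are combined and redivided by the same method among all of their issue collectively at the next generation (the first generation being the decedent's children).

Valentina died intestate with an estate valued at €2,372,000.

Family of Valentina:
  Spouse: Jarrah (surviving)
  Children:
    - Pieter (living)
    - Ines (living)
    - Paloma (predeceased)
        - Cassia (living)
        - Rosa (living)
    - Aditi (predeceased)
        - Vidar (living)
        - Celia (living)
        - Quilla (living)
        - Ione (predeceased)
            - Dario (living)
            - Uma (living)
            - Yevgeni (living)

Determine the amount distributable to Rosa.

Rosa receives €129,000.

Jarrah first takes €50,000, leaving a balance of €2,322,000. Jarrah then takes one-third of the balance (€774,000), for a total of €824,000. The remaining €1,548,000 passes to the descendants.
The descendants' portion (€1,548,000) is divided at the children's generation into 4 shares of €387,000. Pieter and Ines each take €387,000. The 2 shares of the deceased (Paloma and Aditi) are combined into a pool of €774,000.
That pool (€774,000) is divided at the grandchildren's generation into 6 shares of €129,000. Cassia, Rosa, Vidar, Celia, and Quilla each take €129,000. The remaining share for the deceased Ione (€129,000) is carried to the next generation.
That pool (€129,000) is divided at the great-grandchildren's generation equally among Dario, Uma, and Yevgeni: €43,000 each.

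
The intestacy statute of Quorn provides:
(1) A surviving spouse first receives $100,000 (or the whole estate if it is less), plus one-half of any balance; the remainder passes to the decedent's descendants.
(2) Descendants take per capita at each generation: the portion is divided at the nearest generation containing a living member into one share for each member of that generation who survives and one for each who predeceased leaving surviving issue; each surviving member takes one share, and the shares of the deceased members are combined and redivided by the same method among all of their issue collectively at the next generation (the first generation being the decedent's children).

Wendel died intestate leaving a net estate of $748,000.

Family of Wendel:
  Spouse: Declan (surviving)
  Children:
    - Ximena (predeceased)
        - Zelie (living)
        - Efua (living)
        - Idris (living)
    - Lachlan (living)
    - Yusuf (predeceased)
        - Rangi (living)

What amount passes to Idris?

Idris receives $54,000.

Declan first takes $100,000, leaving a balance of $648,000. Declan then takes one-half of the balance ($324,000), for a total of $424,000. The remaining $324,000 passes to the descendants.
The descendants' portion ($324,000) is divided at the children's generation into 3 shares of $108,000. Lachlan takes $108,000. The 2 shares of the deceased (Ximena and Yusuf) are combined into a pool of $216,000.
That pool ($216,000) is divided at the grandchildren's generation equally among Zelie, Efua, Idris, and Rangi: $54,000 each.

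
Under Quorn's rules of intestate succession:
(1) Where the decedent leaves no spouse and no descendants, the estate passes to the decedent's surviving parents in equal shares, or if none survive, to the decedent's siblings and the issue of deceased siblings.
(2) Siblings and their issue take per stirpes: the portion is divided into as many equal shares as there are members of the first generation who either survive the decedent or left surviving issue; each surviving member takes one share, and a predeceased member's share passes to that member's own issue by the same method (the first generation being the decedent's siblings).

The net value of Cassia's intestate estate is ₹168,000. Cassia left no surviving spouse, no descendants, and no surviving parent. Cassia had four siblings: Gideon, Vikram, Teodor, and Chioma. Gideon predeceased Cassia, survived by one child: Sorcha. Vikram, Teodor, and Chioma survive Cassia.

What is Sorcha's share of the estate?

Sorcha receives ₹42,000.

The entire ₹168,000 passes to the siblings and their issue.
That amount (₹168,000) is divided into 4 shares of ₹42,000: Vikram, Teodor, and Chioma each take ₹42,000; Gideon's ₹42,000 share passes to Gideon's issue.
Gideon's share (₹42,000) passes entirely to Sorcha.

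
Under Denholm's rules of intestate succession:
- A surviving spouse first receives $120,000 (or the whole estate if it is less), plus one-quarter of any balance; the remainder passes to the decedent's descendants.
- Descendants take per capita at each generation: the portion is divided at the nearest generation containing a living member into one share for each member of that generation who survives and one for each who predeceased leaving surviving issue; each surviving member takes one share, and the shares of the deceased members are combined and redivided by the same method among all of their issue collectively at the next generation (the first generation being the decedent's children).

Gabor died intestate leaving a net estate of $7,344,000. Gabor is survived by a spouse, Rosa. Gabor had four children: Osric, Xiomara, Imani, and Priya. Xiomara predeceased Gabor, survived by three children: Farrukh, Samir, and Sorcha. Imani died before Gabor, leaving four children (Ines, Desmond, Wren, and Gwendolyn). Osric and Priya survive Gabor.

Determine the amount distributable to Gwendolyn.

Gwendolyn receives $387,000.

Rosa first takes $120,000, leaving a balance of $7,224,000. Rosa then takes one-quarter of the balance ($1,806,000), for a total of $1,926,000. The remaining $5,418,000 passes to the descendants.
The descendants' portion ($5,418,000) is divided at the children's generation into 4 shares of $1,354,500. Osric and Priya each take $1,354,500. The 2 shares of the deceased (Xiomara and Imani) are combined into a pool of $2,709,000.
That pool ($2,709,000) is divided at the grandchildren's generation equally among Farrukh, Samir, Sorcha, Ines, Desmond, Wren, and Gwendolyn: $387,000 each.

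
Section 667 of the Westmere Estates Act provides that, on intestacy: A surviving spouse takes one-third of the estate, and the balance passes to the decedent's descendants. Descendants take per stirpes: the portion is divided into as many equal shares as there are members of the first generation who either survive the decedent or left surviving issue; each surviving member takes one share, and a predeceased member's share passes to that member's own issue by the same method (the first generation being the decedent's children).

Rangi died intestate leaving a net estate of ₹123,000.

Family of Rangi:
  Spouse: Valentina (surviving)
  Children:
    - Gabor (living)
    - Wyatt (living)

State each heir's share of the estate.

Valentina: ₹41,000; Gabor: ₹41,000; Wyatt: ₹41,000

Valentina takes one-third of ₹123,000 = ₹41,000. The remaining ₹82,000 passes to the descendants.
The descendants' portion (₹82,000) is divided into 2 shares of ₹41,000: Gabor and Wyatt each take ₹41,000.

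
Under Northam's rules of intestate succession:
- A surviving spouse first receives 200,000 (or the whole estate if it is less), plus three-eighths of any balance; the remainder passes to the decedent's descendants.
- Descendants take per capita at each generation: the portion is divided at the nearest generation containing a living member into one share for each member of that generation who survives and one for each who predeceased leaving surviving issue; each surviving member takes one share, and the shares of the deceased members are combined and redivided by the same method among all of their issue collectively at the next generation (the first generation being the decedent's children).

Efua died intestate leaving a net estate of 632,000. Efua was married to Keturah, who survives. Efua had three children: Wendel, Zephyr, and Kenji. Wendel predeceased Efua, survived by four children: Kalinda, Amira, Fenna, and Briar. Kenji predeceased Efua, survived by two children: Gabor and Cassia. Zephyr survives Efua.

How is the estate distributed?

Keturah first takes 200,000, leaving a balance of 432,000. Keturah then takes three-eighths of the balance (162,000), for a total of 362,000. The remaining 270,000 passes to the descendants.
The descendants' portion (270,000) is divided at the children's generation into 3 shares of 90,000. Zephyr takes 90,000. The 2 shares of the deceased (Wendel and Kenji) are combined into a pool of 180,000.
That pool (180,000) is divided at the grandchildren's generation equally among Kalinda, Amira, Fenna, Briar, Gabor, and Cassia: 30,000 each.

Keturah: 362,000; Kalinda: 30,000; Amira: 30,000; Fenna: 30,000; Briar: 30,000; Zephyr: 90,000; Gabor: 30,000; Cassia: 30,000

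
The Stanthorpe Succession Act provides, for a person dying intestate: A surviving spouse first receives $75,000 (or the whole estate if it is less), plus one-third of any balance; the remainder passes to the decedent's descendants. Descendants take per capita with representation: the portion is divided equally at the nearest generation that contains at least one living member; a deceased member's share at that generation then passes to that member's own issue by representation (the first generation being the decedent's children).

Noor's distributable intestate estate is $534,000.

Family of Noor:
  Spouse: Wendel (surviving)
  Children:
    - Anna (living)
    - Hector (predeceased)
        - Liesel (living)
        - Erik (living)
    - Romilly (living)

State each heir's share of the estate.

Wendel first takes $75,000, leaving a balance of $459,000. Wendel then takes one-third of the balance ($153,000), for a total of $228,000. The remaining $306,000 passes to the descendants.
The descendants' portion ($306,000) is divided into 3 shares of $102,000: Anna and Romilly each take $102,000; Hector's $102,000 share passes to Hector's issue.
Hector's share ($102,000) is divided into 2 shares of $51,000: Liesel and Erik each take $51,000.

Wendel: $228,000; Anna: $102,000; Liesel: $51,000; Erik: $51,000; Romilly: $102,000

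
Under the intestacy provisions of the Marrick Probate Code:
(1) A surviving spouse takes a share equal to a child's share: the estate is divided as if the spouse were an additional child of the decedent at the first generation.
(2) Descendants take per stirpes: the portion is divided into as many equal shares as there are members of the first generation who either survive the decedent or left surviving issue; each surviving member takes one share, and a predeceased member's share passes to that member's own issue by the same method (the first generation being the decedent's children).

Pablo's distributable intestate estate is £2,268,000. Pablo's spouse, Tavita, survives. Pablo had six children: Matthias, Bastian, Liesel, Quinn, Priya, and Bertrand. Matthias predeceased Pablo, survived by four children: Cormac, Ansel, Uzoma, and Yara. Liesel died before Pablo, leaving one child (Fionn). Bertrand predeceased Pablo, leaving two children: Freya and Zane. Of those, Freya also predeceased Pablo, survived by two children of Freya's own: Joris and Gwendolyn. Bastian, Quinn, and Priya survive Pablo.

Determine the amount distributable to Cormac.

The spouse counts as an additional share at the children's level, so there are 7 primary shares of £324,000. Tavita takes one such share (£324,000).
The children's combined portion (£1,944,000) is divided into 6 shares of £324,000: Bastian, Quinn, and Priya each take £324,000; Matthias's £324,000 share passes to Matthias's issue; Liesel's £324,000 share passes to Liesel's issue; Bertrand's £324,000 share passes to Bertrand's issue.
Matthias's share (£324,000) is divided into 4 shares of £81,000: Cormac, Ansel, Uzoma, and Yara each take £81,000.
Liesel's share (£324,000) passes entirely to Fionn.
Bertrand's share (£324,000) is divided into 2 shares of £162,000: Zane takes £162,000; Freya's £162,000 share passes to Freya's issue.
Freya's share (£162,000) is divided into 2 shares of £81,000: Joris and Gwendolyn each take £81,000.

Cormac receives £81,000.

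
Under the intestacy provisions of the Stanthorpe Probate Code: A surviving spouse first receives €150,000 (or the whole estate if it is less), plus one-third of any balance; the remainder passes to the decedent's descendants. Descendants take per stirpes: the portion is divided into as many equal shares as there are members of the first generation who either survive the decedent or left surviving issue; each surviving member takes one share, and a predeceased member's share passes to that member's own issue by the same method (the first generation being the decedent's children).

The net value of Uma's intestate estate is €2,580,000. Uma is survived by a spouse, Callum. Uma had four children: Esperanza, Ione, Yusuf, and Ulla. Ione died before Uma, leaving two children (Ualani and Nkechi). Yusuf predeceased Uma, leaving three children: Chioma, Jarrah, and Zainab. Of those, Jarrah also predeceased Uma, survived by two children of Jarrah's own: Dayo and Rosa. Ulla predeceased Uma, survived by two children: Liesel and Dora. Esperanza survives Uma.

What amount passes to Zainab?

Zainab receives €135,000.

Callum first takes €150,000, leaving a balance of €2,430,000. Callum then takes one-third of the balance (€810,000), for a total of €960,000. The remaining €1,620,000 passes to the descendants.
The descendants' portion (€1,620,000) is divided into 4 shares of €405,000: Esperanza takes €405,000; Ione's €405,000 share passes to Ione's issue; Yusuf's €405,000 share passes to Yusuf's issue; Ulla's €405,000 share passes to Ulla's issue.
Ione's share (€405,000) is divided into 2 shares of €202,500: Ualani and Nkechi each take €202,500.
Yusuf's share (€405,000) is divided into 3 shares of €135,000: Chioma and Zainab each take €135,000; Jarrah's €135,000 share passes to Jarrah's issue.
Jarrah's share (€135,000) is divided into 2 shares of €67,500: Dayo and Rosa each take €67,500.
Ulla's share (€405,000) is divided into 2 shares of €202,500: Liesel and Dora each take €202,500.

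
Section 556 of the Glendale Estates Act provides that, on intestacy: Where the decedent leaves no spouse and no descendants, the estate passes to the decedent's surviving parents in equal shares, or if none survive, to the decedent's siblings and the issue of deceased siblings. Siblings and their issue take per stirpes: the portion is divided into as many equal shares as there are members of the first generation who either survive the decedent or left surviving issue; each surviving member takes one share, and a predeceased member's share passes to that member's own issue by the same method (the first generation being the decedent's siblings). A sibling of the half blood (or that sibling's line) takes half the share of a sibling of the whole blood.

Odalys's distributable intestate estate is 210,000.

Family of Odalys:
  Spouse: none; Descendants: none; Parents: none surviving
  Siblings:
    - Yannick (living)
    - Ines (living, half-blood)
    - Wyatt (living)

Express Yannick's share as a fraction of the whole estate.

The entire 210,000 passes to the siblings and their issue.
Counting each half-blood sibling's line as half a unit, there are 5/2 units in 210,000, so one unit is 84,000. Whole-blood lines (Yannick and Wyatt) take 84,000 each; half-blood lines (Ines) take 42,000 each.

Yannick receives 2/5 of the estate.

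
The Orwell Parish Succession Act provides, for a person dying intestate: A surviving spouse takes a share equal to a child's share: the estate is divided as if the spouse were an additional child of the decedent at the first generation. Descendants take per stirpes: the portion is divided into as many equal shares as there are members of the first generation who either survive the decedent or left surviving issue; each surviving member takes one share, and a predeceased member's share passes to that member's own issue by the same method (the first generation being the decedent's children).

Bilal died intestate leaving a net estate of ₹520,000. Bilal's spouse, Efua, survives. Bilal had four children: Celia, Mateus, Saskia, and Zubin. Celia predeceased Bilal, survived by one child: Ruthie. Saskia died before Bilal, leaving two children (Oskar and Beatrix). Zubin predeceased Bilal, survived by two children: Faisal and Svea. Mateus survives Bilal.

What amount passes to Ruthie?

Ruthie receives ₹104,000.

The spouse counts as an additional share at the children's level, so there are 5 primary shares of ₹104,000. Efua takes one such share (₹104,000).
The children's combined portion (₹416,000) is divided into 4 shares of ₹104,000: Mateus takes ₹104,000; Celia's ₹104,000 share passes to Celia's issue; Saskia's ₹104,000 share passes to Saskia's issue; Zubin's ₹104,000 share passes to Zubin's issue.
Celia's share (₹104,000) passes entirely to Ruthie.
Saskia's share (₹104,000) is divided into 2 shares of ₹52,000: Oskar and Beatrix each take ₹52,000.
Zubin's share (₹104,000) is divided into 2 shares of ₹52,000: Faisal and Svea each take ₹52,000.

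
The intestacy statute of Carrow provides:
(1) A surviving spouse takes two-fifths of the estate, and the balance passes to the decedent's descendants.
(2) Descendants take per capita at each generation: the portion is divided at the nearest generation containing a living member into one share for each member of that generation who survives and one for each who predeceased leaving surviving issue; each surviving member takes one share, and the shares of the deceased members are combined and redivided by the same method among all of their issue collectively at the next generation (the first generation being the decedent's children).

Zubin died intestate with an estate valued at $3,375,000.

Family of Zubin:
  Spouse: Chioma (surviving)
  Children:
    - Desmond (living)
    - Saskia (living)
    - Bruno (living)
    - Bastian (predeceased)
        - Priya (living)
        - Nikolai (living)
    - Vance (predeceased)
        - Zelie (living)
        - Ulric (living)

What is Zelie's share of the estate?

Chioma takes two-fifths of $3,375,000 = $1,350,000. The remaining $2,025,000 passes to the descendants.
The descendants' portion ($2,025,000) is divided at the children's generation into 5 shares of $405,000. Desmond, Saskia, and Bruno each take $405,000. The 2 shares of the deceased (Bastian and Vance) are combined into a pool of $810,000.
That pool ($810,000) is divided at the grandchildren's generation equally among Priya, Nikolai, Zelie, and Ulric: $202,500 each.

Zelie receives $202,500.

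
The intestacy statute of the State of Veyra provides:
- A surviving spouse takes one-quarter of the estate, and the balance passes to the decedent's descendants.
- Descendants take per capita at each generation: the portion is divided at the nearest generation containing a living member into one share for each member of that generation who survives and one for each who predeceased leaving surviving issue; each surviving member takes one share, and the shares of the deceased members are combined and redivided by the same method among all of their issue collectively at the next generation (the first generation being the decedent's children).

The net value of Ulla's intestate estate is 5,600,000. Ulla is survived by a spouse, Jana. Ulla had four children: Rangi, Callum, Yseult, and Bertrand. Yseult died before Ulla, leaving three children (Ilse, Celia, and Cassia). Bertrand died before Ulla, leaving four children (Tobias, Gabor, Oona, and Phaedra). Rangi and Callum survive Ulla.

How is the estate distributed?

Jana takes one-quarter of 5,600,000 = 1,400,000. The remaining 4,200,000 passes to the descendants.
The descendants' portion (4,200,000) is divided at the children's generation into 4 shares of 1,050,000. Rangi and Callum each take 1,050,000. The 2 shares of the deceased (Yseult and Bertrand) are combined into a pool of 2,100,000.
That pool (2,100,000) is divided at the grandchildren's generation equally among Ilse, Celia, Cassia, Tobias, Gabor, Oona, and Phaedra: 300,000 each.

Jana: 1,400,000; Rangi: 1,050,000; Callum: 1,050,000; Ilse: 300,000; Celia: 300,000; Cassia: 300,000; Tobias: 300,000; Gabor: 300,000; Oona: 300,000; Phaedra: 300,000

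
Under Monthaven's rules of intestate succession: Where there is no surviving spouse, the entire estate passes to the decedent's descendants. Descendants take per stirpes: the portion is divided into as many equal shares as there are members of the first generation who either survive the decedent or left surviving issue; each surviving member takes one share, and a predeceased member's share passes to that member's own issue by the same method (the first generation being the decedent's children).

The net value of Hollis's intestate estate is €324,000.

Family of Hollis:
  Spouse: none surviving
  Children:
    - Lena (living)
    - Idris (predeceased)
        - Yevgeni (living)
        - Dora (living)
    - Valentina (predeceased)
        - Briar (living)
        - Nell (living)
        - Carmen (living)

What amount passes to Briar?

The entire €324,000 passes to the descendants.
That amount (€324,000) is divided into 3 shares of €108,000: Lena takes €108,000; Idris's €108,000 share passes to Idris's issue; Valentina's €108,000 share passes to Valentina's issue.
Idris's share (€108,000) is divided into 2 shares of €54,000: Yevgeni and Dora each take €54,000.
Valentina's share (€108,000) is divided into 3 shares of €36,000: Briar, Nell, and Carmen each take €36,000.

Briar receives €36,000.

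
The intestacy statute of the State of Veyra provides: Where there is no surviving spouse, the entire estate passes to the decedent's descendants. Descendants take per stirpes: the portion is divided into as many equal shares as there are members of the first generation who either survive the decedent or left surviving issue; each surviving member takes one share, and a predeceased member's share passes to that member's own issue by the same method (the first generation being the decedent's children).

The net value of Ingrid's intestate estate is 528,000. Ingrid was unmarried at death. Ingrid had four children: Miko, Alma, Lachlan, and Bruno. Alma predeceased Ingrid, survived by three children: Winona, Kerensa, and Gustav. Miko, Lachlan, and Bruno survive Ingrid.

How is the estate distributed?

The entire 528,000 passes to the descendants.
That amount (528,000) is divided into 4 shares of 132,000: Miko, Lachlan, and Bruno each take 132,000; Alma's 132,000 share passes to Alma's issue.
Alma's share (132,000) is divided into 3 shares of 44,000: Winona, Kerensa, and Gustav each take 44,000.

Miko: 132,000; Winona: 44,000; Kerensa: 44,000; Gustav: 44,000; Lachlan: 132,000; Bruno: 132,000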